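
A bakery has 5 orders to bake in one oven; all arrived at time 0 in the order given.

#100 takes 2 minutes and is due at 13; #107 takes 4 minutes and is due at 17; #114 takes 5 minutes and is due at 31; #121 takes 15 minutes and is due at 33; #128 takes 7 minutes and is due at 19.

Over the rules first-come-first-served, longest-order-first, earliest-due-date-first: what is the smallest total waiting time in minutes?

39

FIFO (arrival order): #100 #107 #114 #121 #128.
#100: waits 0, runs 0→2
#107: waits 2, runs 2→6
#114: waits 6, runs 6→11
#121: waits 11, runs 11→26
#128: waits 26, runs 26→33
Sum = 0+2+6+11+26 = 45.
LPT (decreasing processing time): #121 #128 #114 #107 #100.
#121: waits 0, runs 0→15
#128: waits 15, runs 15→22
#114: waits 22, runs 22→27
#107: waits 27, runs 27→31
#100: waits 31, runs 31→33
Sum = 0+15+22+27+31 = 95.
EDD (increasing due date): #100 #107 #128 #114 #121.
#100: waits 0, runs 0→2
#107: waits 2, runs 2→6
#128: waits 6, runs 6→13
#114: waits 13, runs 13→18
#121: waits 18, runs 18→33
Sum = 0+2+6+13+18 = 39.
FIFO 45, LPT 95, EDD 39 → minimum 39.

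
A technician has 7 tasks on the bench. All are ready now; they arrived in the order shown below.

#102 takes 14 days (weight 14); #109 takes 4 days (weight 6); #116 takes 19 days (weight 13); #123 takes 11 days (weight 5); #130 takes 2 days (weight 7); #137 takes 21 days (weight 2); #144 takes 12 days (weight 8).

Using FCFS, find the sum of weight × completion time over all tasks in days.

FIFO (arrival order): #102 #109 #116 #123 #130 #137 #144.
#102: finishes 14, weight 14, w·C = 196
#109: finishes 18, weight 6, w·C = 108
#116: finishes 37, weight 13, w·C = 481
#123: finishes 48, weight 5, w·C = 240
#130: finishes 50, weight 7, w·C = 350
#137: finishes 71, weight 2, w·C = 142
#144: finishes 83, weight 8, w·C = 664
Sum = 196+108+481+240+350+142+664 = 2181.

2181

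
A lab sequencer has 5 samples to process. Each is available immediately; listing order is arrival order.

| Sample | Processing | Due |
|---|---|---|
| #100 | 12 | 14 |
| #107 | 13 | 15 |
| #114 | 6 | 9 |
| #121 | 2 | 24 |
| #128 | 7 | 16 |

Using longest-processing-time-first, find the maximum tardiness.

LPT (decreasing processing time): #107 #100 #128 #114 #121.
#107: 0→13, due 15, tardiness 0
#100: 13→25, due 14, tardiness 11
#128: 25→32, due 16, tardiness 16
#114: 32→38, due 9, tardiness 29
#121: 38→40, due 24, tardiness 16
Maximum = 29.

29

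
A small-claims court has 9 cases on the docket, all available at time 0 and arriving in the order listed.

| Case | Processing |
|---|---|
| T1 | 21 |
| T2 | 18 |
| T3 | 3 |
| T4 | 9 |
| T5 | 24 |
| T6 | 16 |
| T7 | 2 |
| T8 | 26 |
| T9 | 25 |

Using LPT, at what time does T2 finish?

LPT (decreasing processing time): T8 T9 T5 T1 T2 T6 T4 T3 T7.
T8: 0→26
T9: 26→51
T5: 51→75
T1: 75→96
T2: 96→114

114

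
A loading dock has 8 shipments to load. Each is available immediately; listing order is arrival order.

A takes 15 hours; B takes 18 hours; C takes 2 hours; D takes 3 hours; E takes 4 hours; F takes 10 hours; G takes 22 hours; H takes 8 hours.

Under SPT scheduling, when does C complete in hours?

2

SPT (increasing processing time): C D E H F A B G.
C: 0→2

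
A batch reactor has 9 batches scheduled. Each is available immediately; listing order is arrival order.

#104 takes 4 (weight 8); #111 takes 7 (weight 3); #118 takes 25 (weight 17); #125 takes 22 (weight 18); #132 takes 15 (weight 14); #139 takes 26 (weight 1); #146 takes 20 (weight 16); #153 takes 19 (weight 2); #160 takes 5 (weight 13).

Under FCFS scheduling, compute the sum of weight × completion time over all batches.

6881

FIFO (arrival order): #104 #111 #118 #125 #132 #139 #146 #153 #160.
#104: finishes 4, weight 8, w·C = 32
#111: finishes 11, weight 3, w·C = 33
#118: finishes 36, weight 17, w·C = 612
#125: finishes 58, weight 18, w·C = 1044
#132: finishes 73, weight 14, w·C = 1022
#139: finishes 99, weight 1, w·C = 99
#146: finishes 119, weight 16, w·C = 1904
#153: finishes 138, weight 2, w·C = 276
#160: finishes 143, weight 13, w·C = 1859
Sum = 32+33+612+1044+1022+99+1904+276+1859 = 6881.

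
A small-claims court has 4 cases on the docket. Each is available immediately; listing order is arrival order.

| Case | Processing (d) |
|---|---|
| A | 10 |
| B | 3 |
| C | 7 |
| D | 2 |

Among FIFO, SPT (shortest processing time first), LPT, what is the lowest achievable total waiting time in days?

FIFO (arrival order): A B C D.
A: waits 0, runs 0→10
B: waits 10, runs 10→13
C: waits 13, runs 13→20
D: waits 20, runs 20→22
Sum = 0+10+13+20 = 43.
SPT (increasing processing time): D B C A.
D: waits 0, runs 0→2
B: waits 2, runs 2→5
C: waits 5, runs 5→12
A: waits 12, runs 12→22
Sum = 0+2+5+12 = 19.
LPT (decreasing processing time): A C B D.
A: waits 0, runs 0→10
C: waits 10, runs 10→17
B: waits 17, runs 17→20
D: waits 20, runs 20→22
Sum = 0+10+17+20 = 47.
FIFO 43, SPT 19, LPT 47 → minimum 19.

19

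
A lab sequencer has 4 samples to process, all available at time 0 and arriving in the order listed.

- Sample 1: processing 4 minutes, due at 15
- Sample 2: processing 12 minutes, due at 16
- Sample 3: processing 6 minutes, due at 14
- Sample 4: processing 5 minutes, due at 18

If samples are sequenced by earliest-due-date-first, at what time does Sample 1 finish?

EDD (increasing due date): Sample 3 Sample 1 Sample 2 Sample 4.
Sample 3: 0→6
Sample 1: 6→10

10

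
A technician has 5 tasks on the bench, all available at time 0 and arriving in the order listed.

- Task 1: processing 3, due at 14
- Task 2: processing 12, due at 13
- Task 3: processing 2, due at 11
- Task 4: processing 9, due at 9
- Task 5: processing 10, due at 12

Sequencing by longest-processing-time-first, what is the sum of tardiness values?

LPT (decreasing processing time): Task 2 Task 5 Task 4 Task 1 Task 3.
Task 2: 0→12, due 13, tardiness 0
Task 5: 12→22, due 12, tardiness 10
Task 4: 22→31, due 9, tardiness 22
Task 1: 31→34, due 14, tardiness 20
Task 3: 34→36, due 11, tardiness 25
Sum = 0+10+22+20+25 = 77.

77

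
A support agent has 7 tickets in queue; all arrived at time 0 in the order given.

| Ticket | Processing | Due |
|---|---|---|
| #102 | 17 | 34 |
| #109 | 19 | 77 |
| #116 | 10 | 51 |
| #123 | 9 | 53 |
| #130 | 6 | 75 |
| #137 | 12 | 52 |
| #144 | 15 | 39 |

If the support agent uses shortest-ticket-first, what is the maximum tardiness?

35

SPT (increasing processing time): #130 #123 #116 #137 #144 #102 #109.
#130: 0→6, due 75, tardiness 0
#123: 6→15, due 53, tardiness 0
#116: 15→25, due 51, tardiness 0
#137: 25→37, due 52, tardiness 0
#144: 37→52, due 39, tardiness 13
#102: 52→69, due 34, tardiness 35
#109: 69→88, due 77, tardiness 11
Maximum = 35.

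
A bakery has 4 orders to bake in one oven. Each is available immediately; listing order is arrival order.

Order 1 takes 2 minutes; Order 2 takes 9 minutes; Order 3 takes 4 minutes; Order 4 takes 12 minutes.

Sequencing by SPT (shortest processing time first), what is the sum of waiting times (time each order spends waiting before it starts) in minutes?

SPT (increasing processing time): Order 1 Order 3 Order 2 Order 4.
Order 1: waits 0, runs 0→2
Order 3: waits 2, runs 2→6
Order 2: waits 6, runs 6→15
Order 4: waits 15, runs 15→27
Sum = 0+2+6+15 = 23.

23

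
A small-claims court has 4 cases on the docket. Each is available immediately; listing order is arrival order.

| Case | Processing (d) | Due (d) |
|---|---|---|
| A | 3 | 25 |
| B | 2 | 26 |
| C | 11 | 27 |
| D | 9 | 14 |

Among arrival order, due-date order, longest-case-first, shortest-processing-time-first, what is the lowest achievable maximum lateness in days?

FIFO (arrival order): A B C D.
A: 0→3, due 25, lateness -22
B: 3→5, due 26, lateness -21
C: 5→16, due 27, lateness -11
D: 16→25, due 14, lateness 11
Maximum = 11.
EDD (increasing due date): D A B C.
D: 0→9, due 14, lateness -5
A: 9→12, due 25, lateness -13
B: 12→14, due 26, lateness -12
C: 14→25, due 27, lateness -2
Maximum = -2.
LPT (decreasing processing time): C D A B.
C: 0→11, due 27, lateness -16
D: 11→20, due 14, lateness 6
A: 20→23, due 25, lateness -2
B: 23→25, due 26, lateness -1
Maximum = 6.
SPT (increasing processing time): B A D C.
B: 0→2, due 26, lateness -24
A: 2→5, due 25, lateness -20
D: 5→14, due 14, lateness 0
C: 14→25, due 27, lateness -2
Maximum = 0.
FIFO 11, EDD -2, LPT 6, SPT 0 → minimum -2.

-2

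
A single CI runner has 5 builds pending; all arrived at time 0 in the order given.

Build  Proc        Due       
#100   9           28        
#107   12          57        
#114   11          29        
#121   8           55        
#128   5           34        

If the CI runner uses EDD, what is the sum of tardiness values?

0

EDD (increasing due date): #100 #114 #128 #121 #107.
#100: 0→9, due 28, tardiness 0
#114: 9→20, due 29, tardiness 0
#128: 20→25, due 34, tardiness 0
#121: 25→33, due 55, tardiness 0
#107: 33→45, due 57, tardiness 0
Sum = 0+0+0+0+0 = 0.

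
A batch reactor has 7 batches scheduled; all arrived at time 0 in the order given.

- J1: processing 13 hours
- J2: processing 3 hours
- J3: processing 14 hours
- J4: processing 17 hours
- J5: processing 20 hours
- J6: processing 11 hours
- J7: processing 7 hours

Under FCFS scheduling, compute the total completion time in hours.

FIFO (arrival order): J1 J2 J3 J4 J5 J6 J7.
J1: 0→13
J2: 13→16
J3: 16→30
J4: 30→47
J5: 47→67
J6: 67→78
J7: 78→85
Sum = 13+16+30+47+67+78+85 = 336.

336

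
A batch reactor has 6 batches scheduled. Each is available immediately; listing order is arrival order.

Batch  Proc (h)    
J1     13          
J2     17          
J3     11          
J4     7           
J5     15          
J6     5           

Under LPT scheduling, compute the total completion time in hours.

LPT (decreasing processing time): J2 J5 J1 J3 J4 J6.
J2: 0→17
J5: 17→32
J1: 32→45
J3: 45→56
J4: 56→63
J6: 63→68
Sum = 17+32+45+56+63+68 = 281.

281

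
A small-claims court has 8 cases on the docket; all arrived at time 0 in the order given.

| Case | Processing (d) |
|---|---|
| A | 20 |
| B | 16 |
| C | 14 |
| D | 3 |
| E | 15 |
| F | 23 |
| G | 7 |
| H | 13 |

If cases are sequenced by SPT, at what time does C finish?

SPT (increasing processing time): D G H C E B A F.
D: 0→3
G: 3→10
H: 10→23
C: 23→37

37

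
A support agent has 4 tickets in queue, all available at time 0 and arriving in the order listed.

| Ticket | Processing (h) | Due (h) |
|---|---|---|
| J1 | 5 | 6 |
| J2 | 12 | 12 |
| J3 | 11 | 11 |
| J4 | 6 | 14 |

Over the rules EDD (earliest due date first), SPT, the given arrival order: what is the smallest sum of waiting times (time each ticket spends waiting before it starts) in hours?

38

EDD (increasing due date): J1 J3 J2 J4.
J1: waits 0, runs 0→5
J3: waits 5, runs 5→16
J2: waits 16, runs 16→28
J4: waits 28, runs 28→34
Sum = 0+5+16+28 = 49.
SPT (increasing processing time): J1 J4 J3 J2.
J1: waits 0, runs 0→5
J4: waits 5, runs 5→11
J3: waits 11, runs 11→22
J2: waits 22, runs 22→34
Sum = 0+5+11+22 = 38.
FIFO (arrival order): J1 J2 J3 J4.
J1: waits 0, runs 0→5
J2: waits 5, runs 5→17
J3: waits 17, runs 17→28
J4: waits 28, runs 28→34
Sum = 0+5+17+28 = 50.
EDD 49, SPT 38, FIFO 50 → minimum 38.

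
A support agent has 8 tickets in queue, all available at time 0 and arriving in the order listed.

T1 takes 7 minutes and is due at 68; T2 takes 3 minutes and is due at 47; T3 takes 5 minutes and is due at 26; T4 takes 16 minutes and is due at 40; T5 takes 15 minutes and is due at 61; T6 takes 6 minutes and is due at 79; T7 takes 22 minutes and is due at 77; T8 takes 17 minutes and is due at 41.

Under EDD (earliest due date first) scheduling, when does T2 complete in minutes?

41

EDD (increasing due date): T3 T4 T8 T2 T5 T1 T7 T6.
T3: 0→5
T4: 5→21
T8: 21→38
T2: 38→41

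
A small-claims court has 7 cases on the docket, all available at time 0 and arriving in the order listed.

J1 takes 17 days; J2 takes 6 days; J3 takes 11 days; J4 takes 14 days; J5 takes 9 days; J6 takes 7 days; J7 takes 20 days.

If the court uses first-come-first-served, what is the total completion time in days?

327

FIFO (arrival order): J1 J2 J3 J4 J5 J6 J7.
J1: 0→17
J2: 17→23
J3: 23→34
J4: 34→48
J5: 48→57
J6: 57→64
J7: 64→84
Sum = 17+23+34+48+57+64+84 = 327.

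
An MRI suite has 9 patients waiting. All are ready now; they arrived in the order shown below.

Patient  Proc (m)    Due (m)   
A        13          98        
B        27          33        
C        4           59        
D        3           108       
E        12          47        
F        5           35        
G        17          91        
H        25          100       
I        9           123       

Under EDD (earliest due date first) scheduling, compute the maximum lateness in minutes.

3

EDD (increasing due date): B F E C G A H D I.
B: 0→27, due 33, lateness -6
F: 27→32, due 35, lateness -3
E: 32→44, due 47, lateness -3
C: 44→48, due 59, lateness -11
G: 48→65, due 91, lateness -26
A: 65→78, due 98, lateness -20
H: 78→103, due 100, lateness 3
D: 103→106, due 108, lateness -2
I: 106→115, due 123, lateness -8
Maximum = 3.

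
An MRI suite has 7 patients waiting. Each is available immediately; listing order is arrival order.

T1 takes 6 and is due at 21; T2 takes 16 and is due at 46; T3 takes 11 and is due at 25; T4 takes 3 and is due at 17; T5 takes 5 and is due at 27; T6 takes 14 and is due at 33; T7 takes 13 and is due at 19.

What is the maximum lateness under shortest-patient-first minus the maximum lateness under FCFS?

SPT (increasing processing time): T4 T5 T1 T3 T7 T6 T2.
T4: 0→3, due 17, lateness -14
T5: 3→8, due 27, lateness -19
T1: 8→14, due 21, lateness -7
T3: 14→25, due 25, lateness 0
T7: 25→38, due 19, lateness 19
T6: 38→52, due 33, lateness 19
T2: 52→68, due 46, lateness 22
Maximum = 22.
FIFO (arrival order): T1 T2 T3 T4 T5 T6 T7.
T1: 0→6, due 21, lateness -15
T2: 6→22, due 46, lateness -24
T3: 22→33, due 25, lateness 8
T4: 33→36, due 17, lateness 19
T5: 36→41, due 27, lateness 14
T6: 41→55, due 33, lateness 22
T7: 55→68, due 19, lateness 49
Maximum = 49.
Difference = 22 − 49 = -27.

-27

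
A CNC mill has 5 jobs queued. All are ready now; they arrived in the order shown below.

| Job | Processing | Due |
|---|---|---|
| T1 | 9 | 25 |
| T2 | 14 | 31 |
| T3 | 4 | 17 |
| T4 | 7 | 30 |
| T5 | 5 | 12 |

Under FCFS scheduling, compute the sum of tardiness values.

FIFO (arrival order): T1 T2 T3 T4 T5.
T1: 0→9, due 25, tardiness 0
T2: 9→23, due 31, tardiness 0
T3: 23→27, due 17, tardiness 10
T4: 27→34, due 30, tardiness 4
T5: 34→39, due 12, tardiness 27
Sum = 0+0+10+4+27 = 41.

41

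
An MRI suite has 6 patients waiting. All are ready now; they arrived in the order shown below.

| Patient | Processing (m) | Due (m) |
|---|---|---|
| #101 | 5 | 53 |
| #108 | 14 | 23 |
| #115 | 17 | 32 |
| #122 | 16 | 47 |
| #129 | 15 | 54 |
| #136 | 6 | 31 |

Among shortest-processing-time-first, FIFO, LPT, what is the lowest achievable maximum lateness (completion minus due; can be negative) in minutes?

SPT (increasing processing time): #101 #136 #108 #129 #122 #115.
#101: 0→5, due 53, lateness -48
#136: 5→11, due 31, lateness -20
#108: 11→25, due 23, lateness 2
#129: 25→40, due 54, lateness -14
#122: 40→56, due 47, lateness 9
#115: 56→73, due 32, lateness 41
Maximum = 41.
FIFO (arrival order): #101 #108 #115 #122 #129 #136.
#101: 0→5, due 53, lateness -48
#108: 5→19, due 23, lateness -4
#115: 19→36, due 32, lateness 4
#122: 36→52, due 47, lateness 5
#129: 52→67, due 54, lateness 13
#136: 67→73, due 31, lateness 42
Maximum = 42.
LPT (decreasing processing time): #115 #122 #129 #108 #136 #101.
#115: 0→17, due 32, lateness -15
#122: 17→33, due 47, lateness -14
#129: 33→48, due 54, lateness -6
#108: 48→62, due 23, lateness 39
#136: 62→68, due 31, lateness 37
#101: 68→73, due 53, lateness 20
Maximum = 39.
SPT 41, FIFO 42, LPT 39 → minimum 39.

39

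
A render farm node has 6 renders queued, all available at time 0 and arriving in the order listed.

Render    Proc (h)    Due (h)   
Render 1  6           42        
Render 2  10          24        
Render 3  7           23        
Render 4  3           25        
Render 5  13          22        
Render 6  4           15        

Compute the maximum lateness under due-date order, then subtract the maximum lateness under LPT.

-13

EDD (increasing due date): Render 6 Render 5 Render 3 Render 2 Render 4 Render 1.
Render 6: 0→4, due 15, lateness -11
Render 5: 4→17, due 22, lateness -5
Render 3: 17→24, due 23, lateness 1
Render 2: 24→34, due 24, lateness 10
Render 4: 34→37, due 25, lateness 12
Render 1: 37→43, due 42, lateness 1
Maximum = 12.
LPT (decreasing processing time): Render 5 Render 2 Render 3 Render 1 Render 6 Render 4.
Render 5: 0→13, due 22, lateness -9
Render 2: 13→23, due 24, lateness -1
Render 3: 23→30, due 23, lateness 7
Render 1: 30→36, due 42, lateness -6
Render 6: 36→40, due 15, lateness 25
Render 4: 40→43, due 25, lateness 18
Maximum = 25.
Difference = 12 − 25 = -13.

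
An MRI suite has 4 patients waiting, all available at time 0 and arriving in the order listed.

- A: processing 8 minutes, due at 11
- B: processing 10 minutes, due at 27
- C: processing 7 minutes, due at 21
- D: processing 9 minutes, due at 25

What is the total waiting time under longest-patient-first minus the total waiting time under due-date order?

LPT (decreasing processing time): B D A C.
B: waits 0, runs 0→10
D: waits 10, runs 10→19
A: waits 19, runs 19→27
C: waits 27, runs 27→34
Sum = 0+10+19+27 = 56.
EDD (increasing due date): A C D B.
A: waits 0, runs 0→8
C: waits 8, runs 8→15
D: waits 15, runs 15→24
B: waits 24, runs 24→34
Sum = 0+8+15+24 = 47.
Difference = 56 − 47 = 9.

9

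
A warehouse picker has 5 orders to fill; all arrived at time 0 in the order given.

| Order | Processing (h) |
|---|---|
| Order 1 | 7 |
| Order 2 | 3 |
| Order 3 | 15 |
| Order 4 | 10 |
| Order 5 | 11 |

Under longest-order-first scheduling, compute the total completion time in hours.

LPT (decreasing processing time): Order 3 Order 5 Order 4 Order 1 Order 2.
Order 3: 0→15
Order 5: 15→26
Order 4: 26→36
Order 1: 36→43
Order 2: 43→46
Sum = 15+26+36+43+46 = 166.

166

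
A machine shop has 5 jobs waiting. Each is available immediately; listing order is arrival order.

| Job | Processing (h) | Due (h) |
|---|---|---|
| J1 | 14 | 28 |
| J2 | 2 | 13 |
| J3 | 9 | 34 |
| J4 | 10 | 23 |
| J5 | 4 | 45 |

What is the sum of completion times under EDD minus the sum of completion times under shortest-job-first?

EDD (increasing due date): J2 J4 J1 J3 J5.
J2: 0→2
J4: 2→12
J1: 12→26
J3: 26→35
J5: 35→39
Sum = 2+12+26+35+39 = 114.
SPT (increasing processing time): J2 J5 J3 J4 J1.
J2: 0→2
J5: 2→6
J3: 6→15
J4: 15→25
J1: 25→39
Sum = 2+6+15+25+39 = 87.
Difference = 114 − 87 = 27.

27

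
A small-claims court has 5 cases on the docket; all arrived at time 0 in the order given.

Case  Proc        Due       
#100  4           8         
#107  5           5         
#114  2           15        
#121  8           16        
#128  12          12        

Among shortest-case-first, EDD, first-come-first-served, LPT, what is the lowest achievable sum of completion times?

69

SPT (increasing processing time): #114 #100 #107 #121 #128.
#114: 0→2
#100: 2→6
#107: 6→11
#121: 11→19
#128: 19→31
Sum = 2+6+11+19+31 = 69.
EDD (increasing due date): #107 #100 #128 #114 #121.
#107: 0→5
#100: 5→9
#128: 9→21
#114: 21→23
#121: 23→31
Sum = 5+9+21+23+31 = 89.
FIFO (arrival order): #100 #107 #114 #121 #128.
#100: 0→4
#107: 4→9
#114: 9→11
#121: 11→19
#128: 19→31
Sum = 4+9+11+19+31 = 74.
LPT (decreasing processing time): #128 #121 #107 #100 #114.
#128: 0→12
#121: 12→20
#107: 20→25
#100: 25→29
#114: 29→31
Sum = 12+20+25+29+31 = 117.
SPT 69, EDD 89, FIFO 74, LPT 117 → minimum 69.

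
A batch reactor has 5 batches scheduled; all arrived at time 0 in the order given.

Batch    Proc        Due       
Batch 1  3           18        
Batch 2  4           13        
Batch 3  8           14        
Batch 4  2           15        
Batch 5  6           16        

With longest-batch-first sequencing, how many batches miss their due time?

LPT (decreasing processing time): Batch 3 Batch 5 Batch 2 Batch 1 Batch 4.
Batch 3: 0→8, due 14, tardiness 0
Batch 5: 8→14, due 16, tardiness 0
Batch 2: 14→18, due 13, tardiness 5
Batch 1: 18→21, due 18, tardiness 3
Batch 4: 21→23, due 15, tardiness 8
Late batches: 3.

3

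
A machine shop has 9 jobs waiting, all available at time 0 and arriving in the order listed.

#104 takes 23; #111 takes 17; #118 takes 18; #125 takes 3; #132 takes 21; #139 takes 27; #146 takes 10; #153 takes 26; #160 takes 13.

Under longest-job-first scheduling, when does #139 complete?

27

LPT (decreasing processing time): #139 #153 #104 #132 #118 #111 #160 #146 #125.
#139: 0→27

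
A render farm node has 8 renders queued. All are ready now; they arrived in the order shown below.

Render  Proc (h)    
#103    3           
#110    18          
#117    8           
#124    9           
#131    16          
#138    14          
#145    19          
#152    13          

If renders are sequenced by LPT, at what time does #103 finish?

LPT (decreasing processing time): #145 #110 #131 #138 #152 #124 #117 #103.
#145: 0→19
#110: 19→37
#131: 37→53
#138: 53→67
#152: 67→80
#124: 80→89
#117: 89→97
#103: 97→100

100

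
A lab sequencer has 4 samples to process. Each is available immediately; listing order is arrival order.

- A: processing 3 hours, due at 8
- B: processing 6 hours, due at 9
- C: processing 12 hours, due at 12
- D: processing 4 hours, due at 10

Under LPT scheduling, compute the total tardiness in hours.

38

LPT (decreasing processing time): C B D A.
C: 0→12, due 12, tardiness 0
B: 12→18, due 9, tardiness 9
D: 18→22, due 10, tardiness 12
A: 22→25, due 8, tardiness 17
Sum = 0+9+12+17 = 38.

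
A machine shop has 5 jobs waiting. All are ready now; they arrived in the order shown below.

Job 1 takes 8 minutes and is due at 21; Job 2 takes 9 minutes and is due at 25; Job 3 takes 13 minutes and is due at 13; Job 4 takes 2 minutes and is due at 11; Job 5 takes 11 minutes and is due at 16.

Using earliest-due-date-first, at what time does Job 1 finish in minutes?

34

EDD (increasing due date): Job 4 Job 3 Job 5 Job 1 Job 2.
Job 4: 0→2
Job 3: 2→15
Job 5: 15→26
Job 1: 26→34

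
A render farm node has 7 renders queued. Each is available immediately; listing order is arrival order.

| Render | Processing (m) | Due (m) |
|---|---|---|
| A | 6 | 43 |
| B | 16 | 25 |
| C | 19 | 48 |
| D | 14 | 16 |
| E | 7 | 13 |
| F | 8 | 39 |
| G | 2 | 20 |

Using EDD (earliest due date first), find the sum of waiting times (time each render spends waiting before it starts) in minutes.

EDD (increasing due date): E D G B F A C.
E: waits 0, runs 0→7
D: waits 7, runs 7→21
G: waits 21, runs 21→23
B: waits 23, runs 23→39
F: waits 39, runs 39→47
A: waits 47, runs 47→53
C: waits 53, runs 53→72
Sum = 0+7+21+23+39+47+53 = 190.

190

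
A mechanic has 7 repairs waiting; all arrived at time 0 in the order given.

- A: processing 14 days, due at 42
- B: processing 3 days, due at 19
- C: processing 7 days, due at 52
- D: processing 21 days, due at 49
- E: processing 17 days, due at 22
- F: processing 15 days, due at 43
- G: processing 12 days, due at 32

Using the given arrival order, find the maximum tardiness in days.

57

FIFO (arrival order): A B C D E F G.
A: 0→14, due 42, tardiness 0
B: 14→17, due 19, tardiness 0
C: 17→24, due 52, tardiness 0
D: 24→45, due 49, tardiness 0
E: 45→62, due 22, tardiness 40
F: 62→77, due 43, tardiness 34
G: 77→89, due 32, tardiness 57
Maximum = 57.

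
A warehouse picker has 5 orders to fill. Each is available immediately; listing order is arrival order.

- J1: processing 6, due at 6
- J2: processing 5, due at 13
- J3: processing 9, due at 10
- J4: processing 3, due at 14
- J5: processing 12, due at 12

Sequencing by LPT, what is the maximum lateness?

LPT (decreasing processing time): J5 J3 J1 J2 J4.
J5: 0→12, due 12, lateness 0
J3: 12→21, due 10, lateness 11
J1: 21→27, due 6, lateness 21
J2: 27→32, due 13, lateness 19
J4: 32→35, due 14, lateness 21
Maximum = 21.

21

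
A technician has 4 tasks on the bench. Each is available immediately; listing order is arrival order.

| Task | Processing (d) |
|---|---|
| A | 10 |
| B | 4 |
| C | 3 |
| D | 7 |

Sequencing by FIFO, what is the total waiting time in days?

41

FIFO (arrival order): A B C D.
A: waits 0, runs 0→10
B: waits 10, runs 10→14
C: waits 14, runs 14→17
D: waits 17, runs 17→24
Sum = 0+10+14+17 = 41.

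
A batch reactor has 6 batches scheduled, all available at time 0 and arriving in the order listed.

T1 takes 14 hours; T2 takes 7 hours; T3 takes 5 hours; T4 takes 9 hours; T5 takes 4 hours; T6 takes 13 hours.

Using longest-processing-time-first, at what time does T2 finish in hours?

43

LPT (decreasing processing time): T1 T6 T4 T2 T3 T5.
T1: 0→14
T6: 14→27
T4: 27→36
T2: 36→43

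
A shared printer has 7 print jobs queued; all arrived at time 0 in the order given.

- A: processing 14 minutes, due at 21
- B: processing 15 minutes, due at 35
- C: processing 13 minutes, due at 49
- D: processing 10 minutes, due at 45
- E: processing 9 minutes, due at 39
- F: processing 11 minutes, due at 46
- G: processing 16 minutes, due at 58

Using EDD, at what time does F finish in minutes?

EDD (increasing due date): A B E D F C G.
A: 0→14
B: 14→29
E: 29→38
D: 38→48
F: 48→59

59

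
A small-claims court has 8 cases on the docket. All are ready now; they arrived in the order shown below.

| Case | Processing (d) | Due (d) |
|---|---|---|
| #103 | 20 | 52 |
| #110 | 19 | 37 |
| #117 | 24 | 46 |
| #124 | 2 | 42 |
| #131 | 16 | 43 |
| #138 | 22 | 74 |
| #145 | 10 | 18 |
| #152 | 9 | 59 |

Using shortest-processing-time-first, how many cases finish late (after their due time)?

5

SPT (increasing processing time): #124 #152 #145 #131 #110 #103 #138 #117.
#124: 0→2, due 42, tardiness 0
#152: 2→11, due 59, tardiness 0
#145: 11→21, due 18, tardiness 3
#131: 21→37, due 43, tardiness 0
#110: 37→56, due 37, tardiness 19
#103: 56→76, due 52, tardiness 24
#138: 76→98, due 74, tardiness 24
#117: 98→122, due 46, tardiness 76
Late cases: 5.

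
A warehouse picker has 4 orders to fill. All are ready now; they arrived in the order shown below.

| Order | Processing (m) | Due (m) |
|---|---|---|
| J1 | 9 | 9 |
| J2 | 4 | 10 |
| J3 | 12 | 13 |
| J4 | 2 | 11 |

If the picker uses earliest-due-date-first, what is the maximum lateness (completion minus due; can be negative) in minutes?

14

EDD (increasing due date): J1 J2 J4 J3.
J1: 0→9, due 9, lateness 0
J2: 9→13, due 10, lateness 3
J4: 13→15, due 11, lateness 4
J3: 15→27, due 13, lateness 14
Maximum = 14.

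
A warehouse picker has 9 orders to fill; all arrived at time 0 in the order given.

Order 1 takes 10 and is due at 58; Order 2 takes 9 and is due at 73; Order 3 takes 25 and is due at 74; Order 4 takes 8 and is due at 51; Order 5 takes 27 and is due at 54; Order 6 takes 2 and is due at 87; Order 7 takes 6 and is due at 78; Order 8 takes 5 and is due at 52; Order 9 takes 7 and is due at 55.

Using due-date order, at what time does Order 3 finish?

EDD (increasing due date): Order 4 Order 8 Order 5 Order 9 Order 1 Order 2 Order 3 Order 7 Order 6.
Order 4: 0→8
Order 8: 8→13
Order 5: 13→40
Order 9: 40→47
Order 1: 47→57
Order 2: 57→66
Order 3: 66→91

91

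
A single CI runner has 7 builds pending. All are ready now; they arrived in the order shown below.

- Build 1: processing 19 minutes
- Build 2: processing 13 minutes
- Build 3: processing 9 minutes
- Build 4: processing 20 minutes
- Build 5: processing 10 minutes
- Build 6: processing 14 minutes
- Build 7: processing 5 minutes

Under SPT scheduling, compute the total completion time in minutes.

SPT (increasing processing time): Build 7 Build 3 Build 5 Build 2 Build 6 Build 1 Build 4.
Build 7: 0→5
Build 3: 5→14
Build 5: 14→24
Build 2: 24→37
Build 6: 37→51
Build 1: 51→70
Build 4: 70→90
Sum = 5+14+24+37+51+70+90 = 291.

291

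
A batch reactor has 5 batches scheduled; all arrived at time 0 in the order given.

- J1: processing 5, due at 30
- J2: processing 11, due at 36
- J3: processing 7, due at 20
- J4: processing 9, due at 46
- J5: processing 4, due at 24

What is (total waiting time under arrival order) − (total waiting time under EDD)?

15

FIFO (arrival order): J1 J2 J3 J4 J5.
J1: waits 0, runs 0→5
J2: waits 5, runs 5→16
J3: waits 16, runs 16→23
J4: waits 23, runs 23→32
J5: waits 32, runs 32→36
Sum = 0+5+16+23+32 = 76.
EDD (increasing due date): J3 J5 J1 J2 J4.
J3: waits 0, runs 0→7
J5: waits 7, runs 7→11
J1: waits 11, runs 11→16
J2: waits 16, runs 16→27
J4: waits 27, runs 27→36
Sum = 0+7+11+16+27 = 61.
Difference = 76 − 61 = 15.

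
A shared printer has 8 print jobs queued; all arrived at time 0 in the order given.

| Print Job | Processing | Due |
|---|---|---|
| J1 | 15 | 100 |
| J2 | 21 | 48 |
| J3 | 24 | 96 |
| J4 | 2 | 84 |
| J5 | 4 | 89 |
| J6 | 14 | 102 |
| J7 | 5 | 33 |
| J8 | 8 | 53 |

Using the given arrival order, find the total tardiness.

92

FIFO (arrival order): J1 J2 J3 J4 J5 J6 J7 J8.
J1: 0→15, due 100, tardiness 0
J2: 15→36, due 48, tardiness 0
J3: 36→60, due 96, tardiness 0
J4: 60→62, due 84, tardiness 0
J5: 62→66, due 89, tardiness 0
J6: 66→80, due 102, tardiness 0
J7: 80→85, due 33, tardiness 52
J8: 85→93, due 53, tardiness 40
Sum = 0+0+0+0+0+0+52+40 = 92.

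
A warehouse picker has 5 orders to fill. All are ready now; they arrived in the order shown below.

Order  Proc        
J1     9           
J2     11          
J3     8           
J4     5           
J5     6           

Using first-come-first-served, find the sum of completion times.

FIFO (arrival order): J1 J2 J3 J4 J5.
J1: 0→9
J2: 9→20
J3: 20→28
J4: 28→33
J5: 33→39
Sum = 9+20+28+33+39 = 129.

129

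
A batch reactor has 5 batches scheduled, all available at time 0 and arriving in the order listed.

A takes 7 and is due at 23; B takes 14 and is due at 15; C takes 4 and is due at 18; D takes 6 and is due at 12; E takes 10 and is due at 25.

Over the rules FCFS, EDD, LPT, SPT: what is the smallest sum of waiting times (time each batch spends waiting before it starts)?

58

FIFO (arrival order): A B C D E.
A: waits 0, runs 0→7
B: waits 7, runs 7→21
C: waits 21, runs 21→25
D: waits 25, runs 25→31
E: waits 31, runs 31→41
Sum = 0+7+21+25+31 = 84.
EDD (increasing due date): D B C A E.
D: waits 0, runs 0→6
B: waits 6, runs 6→20
C: waits 20, runs 20→24
A: waits 24, runs 24→31
E: waits 31, runs 31→41
Sum = 0+6+20+24+31 = 81.
LPT (decreasing processing time): B E A D C.
B: waits 0, runs 0→14
E: waits 14, runs 14→24
A: waits 24, runs 24→31
D: waits 31, runs 31→37
C: waits 37, runs 37→41
Sum = 0+14+24+31+37 = 106.
SPT (increasing processing time): C D A E B.
C: waits 0, runs 0→4
D: waits 4, runs 4→10
A: waits 10, runs 10→17
E: waits 17, runs 17→27
B: waits 27, runs 27→41
Sum = 0+4+10+17+27 = 58.
FIFO 84, EDD 81, LPT 106, SPT 58 → minimum 58.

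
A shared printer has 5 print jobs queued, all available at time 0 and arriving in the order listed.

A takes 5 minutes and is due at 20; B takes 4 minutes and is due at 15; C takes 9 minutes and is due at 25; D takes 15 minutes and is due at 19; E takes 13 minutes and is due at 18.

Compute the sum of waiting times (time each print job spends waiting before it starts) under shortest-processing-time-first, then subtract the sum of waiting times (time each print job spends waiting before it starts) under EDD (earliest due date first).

SPT (increasing processing time): B A C E D.
B: waits 0, runs 0→4
A: waits 4, runs 4→9
C: waits 9, runs 9→18
E: waits 18, runs 18→31
D: waits 31, runs 31→46
Sum = 0+4+9+18+31 = 62.
EDD (increasing due date): B E D A C.
B: waits 0, runs 0→4
E: waits 4, runs 4→17
D: waits 17, runs 17→32
A: waits 32, runs 32→37
C: waits 37, runs 37→46
Sum = 0+4+17+32+37 = 90.
Difference = 62 − 90 = -28.

-28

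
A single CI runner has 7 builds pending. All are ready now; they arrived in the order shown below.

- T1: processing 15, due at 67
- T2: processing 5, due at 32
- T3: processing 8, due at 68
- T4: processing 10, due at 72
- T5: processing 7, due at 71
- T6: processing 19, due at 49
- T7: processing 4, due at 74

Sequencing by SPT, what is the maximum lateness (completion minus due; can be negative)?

19

SPT (increasing processing time): T7 T2 T5 T3 T4 T1 T6.
T7: 0→4, due 74, lateness -70
T2: 4→9, due 32, lateness -23
T5: 9→16, due 71, lateness -55
T3: 16→24, due 68, lateness -44
T4: 24→34, due 72, lateness -38
T1: 34→49, due 67, lateness -18
T6: 49→68, due 49, lateness 19
Maximum = 19.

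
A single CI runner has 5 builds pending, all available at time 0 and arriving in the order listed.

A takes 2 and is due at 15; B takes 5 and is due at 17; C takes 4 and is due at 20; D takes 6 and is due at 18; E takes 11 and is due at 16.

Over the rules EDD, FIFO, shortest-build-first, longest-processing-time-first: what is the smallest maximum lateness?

8

EDD (increasing due date): A E B D C.
A: 0→2, due 15, lateness -13
E: 2→13, due 16, lateness -3
B: 13→18, due 17, lateness 1
D: 18→24, due 18, lateness 6
C: 24→28, due 20, lateness 8
Maximum = 8.
FIFO (arrival order): A B C D E.
A: 0→2, due 15, lateness -13
B: 2→7, due 17, lateness -10
C: 7→11, due 20, lateness -9
D: 11→17, due 18, lateness -1
E: 17→28, due 16, lateness 12
Maximum = 12.
SPT (increasing processing time): A C B D E.
A: 0→2, due 15, lateness -13
C: 2→6, due 20, lateness -14
B: 6→11, due 17, lateness -6
D: 11→17, due 18, lateness -1
E: 17→28, due 16, lateness 12
Maximum = 12.
LPT (decreasing processing time): E D B C A.
E: 0→11, due 16, lateness -5
D: 11→17, due 18, lateness -1
B: 17→22, due 17, lateness 5
C: 22→26, due 20, lateness 6
A: 26→28, due 15, lateness 13
Maximum = 13.
EDD 8, FIFO 12, SPT 12, LPT 13 → minimum 8.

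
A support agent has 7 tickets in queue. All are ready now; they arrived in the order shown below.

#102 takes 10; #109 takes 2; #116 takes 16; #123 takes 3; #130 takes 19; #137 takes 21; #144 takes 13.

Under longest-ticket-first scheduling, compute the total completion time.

431

LPT (decreasing processing time): #137 #130 #116 #144 #102 #123 #109.
#137: 0→21
#130: 21→40
#116: 40→56
#144: 56→69
#102: 69→79
#123: 79→82
#109: 82→84
Sum = 21+40+56+69+79+82+84 = 431.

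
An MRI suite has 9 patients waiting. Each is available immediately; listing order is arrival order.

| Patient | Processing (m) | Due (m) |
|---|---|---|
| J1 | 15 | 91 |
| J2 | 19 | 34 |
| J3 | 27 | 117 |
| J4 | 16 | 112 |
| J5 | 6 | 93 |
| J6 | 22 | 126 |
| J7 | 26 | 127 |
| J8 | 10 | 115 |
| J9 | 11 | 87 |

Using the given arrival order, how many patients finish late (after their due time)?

3

FIFO (arrival order): J1 J2 J3 J4 J5 J6 J7 J8 J9.
J1: 0→15, due 91, tardiness 0
J2: 15→34, due 34, tardiness 0
J3: 34→61, due 117, tardiness 0
J4: 61→77, due 112, tardiness 0
J5: 77→83, due 93, tardiness 0
J6: 83→105, due 126, tardiness 0
J7: 105→131, due 127, tardiness 4
J8: 131→141, due 115, tardiness 26
J9: 141→152, due 87, tardiness 65
Late patients: 3.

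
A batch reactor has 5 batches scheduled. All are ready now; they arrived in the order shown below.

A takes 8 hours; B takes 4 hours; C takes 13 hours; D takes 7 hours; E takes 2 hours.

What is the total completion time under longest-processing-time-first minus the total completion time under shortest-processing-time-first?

52

LPT (decreasing processing time): C A D B E.
C: 0→13
A: 13→21
D: 21→28
B: 28→32
E: 32→34
Sum = 13+21+28+32+34 = 128.
SPT (increasing processing time): E B D A C.
E: 0→2
B: 2→6
D: 6→13
A: 13→21
C: 21→34
Sum = 2+6+13+21+34 = 76.
Difference = 128 − 76 = 52.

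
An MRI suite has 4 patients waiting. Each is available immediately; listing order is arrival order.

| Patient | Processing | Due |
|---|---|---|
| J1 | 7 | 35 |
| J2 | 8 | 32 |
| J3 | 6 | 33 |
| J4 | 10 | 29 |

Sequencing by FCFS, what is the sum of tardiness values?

2

FIFO (arrival order): J1 J2 J3 J4.
J1: 0→7, due 35, tardiness 0
J2: 7→15, due 32, tardiness 0
J3: 15→21, due 33, tardiness 0
J4: 21→31, due 29, tardiness 2
Sum = 0+0+0+2 = 2.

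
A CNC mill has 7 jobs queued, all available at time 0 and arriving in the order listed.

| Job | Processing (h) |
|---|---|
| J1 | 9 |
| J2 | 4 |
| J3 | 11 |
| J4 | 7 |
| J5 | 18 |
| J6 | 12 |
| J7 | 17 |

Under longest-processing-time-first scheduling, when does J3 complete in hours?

LPT (decreasing processing time): J5 J7 J6 J3 J1 J4 J2.
J5: 0→18
J7: 18→35
J6: 35→47
J3: 47→58

58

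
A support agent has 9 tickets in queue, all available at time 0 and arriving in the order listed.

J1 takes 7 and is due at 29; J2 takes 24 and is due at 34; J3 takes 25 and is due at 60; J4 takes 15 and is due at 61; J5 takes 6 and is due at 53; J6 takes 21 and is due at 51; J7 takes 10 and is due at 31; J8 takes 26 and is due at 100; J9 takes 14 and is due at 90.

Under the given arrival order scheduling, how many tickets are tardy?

6

FIFO (arrival order): J1 J2 J3 J4 J5 J6 J7 J8 J9.
J1: 0→7, due 29, tardiness 0
J2: 7→31, due 34, tardiness 0
J3: 31→56, due 60, tardiness 0
J4: 56→71, due 61, tardiness 10
J5: 71→77, due 53, tardiness 24
J6: 77→98, due 51, tardiness 47
J7: 98→108, due 31, tardiness 77
J8: 108→134, due 100, tardiness 34
J9: 134→148, due 90, tardiness 58
Late tickets: 6.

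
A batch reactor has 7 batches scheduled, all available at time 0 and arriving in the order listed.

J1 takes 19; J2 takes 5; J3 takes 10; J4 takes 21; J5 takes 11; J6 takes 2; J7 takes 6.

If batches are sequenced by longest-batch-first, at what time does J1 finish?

40

LPT (decreasing processing time): J4 J1 J5 J3 J7 J2 J6.
J4: 0→21
J1: 21→40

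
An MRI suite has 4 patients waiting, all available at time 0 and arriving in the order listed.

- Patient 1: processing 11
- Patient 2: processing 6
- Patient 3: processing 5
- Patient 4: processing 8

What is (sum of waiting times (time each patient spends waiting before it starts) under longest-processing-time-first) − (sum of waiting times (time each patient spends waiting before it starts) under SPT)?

20

LPT (decreasing processing time): Patient 1 Patient 4 Patient 2 Patient 3.
Patient 1: waits 0, runs 0→11
Patient 4: waits 11, runs 11→19
Patient 2: waits 19, runs 19→25
Patient 3: waits 25, runs 25→30
Sum = 0+11+19+25 = 55.
SPT (increasing processing time): Patient 3 Patient 2 Patient 4 Patient 1.
Patient 3: waits 0, runs 0→5
Patient 2: waits 5, runs 5→11
Patient 4: waits 11, runs 11→19
Patient 1: waits 19, runs 19→30
Sum = 0+5+11+19 = 35.
Difference = 55 − 35 = 20.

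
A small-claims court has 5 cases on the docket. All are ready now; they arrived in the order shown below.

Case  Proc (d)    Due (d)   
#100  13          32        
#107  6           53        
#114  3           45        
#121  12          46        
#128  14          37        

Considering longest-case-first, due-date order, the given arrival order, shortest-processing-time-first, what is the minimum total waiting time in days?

67

LPT (decreasing processing time): #128 #100 #121 #107 #114.
#128: waits 0, runs 0→14
#100: waits 14, runs 14→27
#121: waits 27, runs 27→39
#107: waits 39, runs 39→45
#114: waits 45, runs 45→48
Sum = 0+14+27+39+45 = 125.
EDD (increasing due date): #100 #128 #114 #121 #107.
#100: waits 0, runs 0→13
#128: waits 13, runs 13→27
#114: waits 27, runs 27→30
#121: waits 30, runs 30→42
#107: waits 42, runs 42→48
Sum = 0+13+27+30+42 = 112.
FIFO (arrival order): #100 #107 #114 #121 #128.
#100: waits 0, runs 0→13
#107: waits 13, runs 13→19
#114: waits 19, runs 19→22
#121: waits 22, runs 22→34
#128: waits 34, runs 34→48
Sum = 0+13+19+22+34 = 88.
SPT (increasing processing time): #114 #107 #121 #100 #128.
#114: waits 0, runs 0→3
#107: waits 3, runs 3→9
#121: waits 9, runs 9→21
#100: waits 21, runs 21→34
#128: waits 34, runs 34→48
Sum = 0+3+9+21+34 = 67.
LPT 125, EDD 112, FIFO 88, SPT 67 → minimum 67.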